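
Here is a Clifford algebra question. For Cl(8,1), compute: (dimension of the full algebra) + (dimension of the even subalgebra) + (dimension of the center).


n = 8 + 1 = 9
Total dim = 2^9 = 512
Even subalgebra dim = 2^8 = 256
n is odd, so center dim = 2
Sum = 512 + 256 + 2 = 770


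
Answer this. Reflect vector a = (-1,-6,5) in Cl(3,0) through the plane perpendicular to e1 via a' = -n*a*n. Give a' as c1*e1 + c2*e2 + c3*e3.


Reflection formula: a' = -n*a*n, with n = e1 (unit vector, n^2 = 1).
For reflection through hyperplane perp to e1:
The component along e1 flips sign, others stay.
a = (-1, -6, 5)
a' = (1, -6, 5)
a' = 1*e1 - 6*e2 + 5*e3


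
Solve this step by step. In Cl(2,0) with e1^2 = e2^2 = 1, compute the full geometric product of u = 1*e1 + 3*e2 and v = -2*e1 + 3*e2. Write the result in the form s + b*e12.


Expand: (1*e1 + 3*e2)(-2*e1 + 3*e2)
= 1*(-2)*e1e1 + 1*3*e1e2 + 3*(-2)*e2e1 + 3*3*e2e2
Using e1^2 = e2^2 = 1, e2e1 = -e1e2:
Scalar part s = 1*(-2) + 3*3 = -2 + 9 = 7
Bivector part b = 1*3 - 3*(-2) = 3 - (-6) = 9
uv = 7 + 9*e12


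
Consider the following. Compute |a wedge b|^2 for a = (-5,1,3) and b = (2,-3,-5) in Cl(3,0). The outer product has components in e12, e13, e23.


a wedge b = (a1*b2 - a2*b1)*e12 + (a1*b3 - a3*b1)*e13 + (a2*b3 - a3*b2)*e23
e12 coeff: (-5)*(-3) - 1*2 = 15 - 2 = 13
e13 coeff: (-5)*(-5) - 3*2 = 25 - 6 = 19
e23 coeff: 1*(-5) - 3*(-3) = -5 - (-9) = 4
|a wedge b|^2 = 13^2 + 19^2 + 4^2
= 169 + 361 + 16
= 546


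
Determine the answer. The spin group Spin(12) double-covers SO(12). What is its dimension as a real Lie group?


Spin(n) double-covers SO(n); both have Lie algebra so(n) of dimension n(n-1)/2.
n = 12
n(n-1) = 12 * 11 = 132
dim Spin(12) = 132/2 = 66


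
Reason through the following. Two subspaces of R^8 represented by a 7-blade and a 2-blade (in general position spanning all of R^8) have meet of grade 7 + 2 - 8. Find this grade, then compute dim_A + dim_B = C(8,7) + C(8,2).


Meet grade = grade(A) + grade(B) - n
= 7 + 2 - 8 = 1
C(8,7) = 8
C(8,2) = 28
dim_A + dim_B = 8 + 28 = 36


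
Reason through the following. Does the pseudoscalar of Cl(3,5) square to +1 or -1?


The pseudoscalar I = e1...e_n (product of all n generators) of Cl(p,q) satisfies I^2 = (-1)^(q + n(n-1)/2).
p = 3, q = 5, n = p + q = 8
n(n-1)/2 = 8 * 7 / 2 = 28
Exponent = q + n(n-1)/2 = 5 + 28 = 33
I^2 = (-1)^33 = -1


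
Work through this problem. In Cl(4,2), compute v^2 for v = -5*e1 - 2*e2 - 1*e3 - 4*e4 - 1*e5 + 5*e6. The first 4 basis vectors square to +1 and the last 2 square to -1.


v^2 = sum of c_i^2 * e_i^2
Positive signature terms (e_i^2 = +1): (-5)^2 + (-2)^2 + (-1)^2 + (-4)^2 = 46
Negative signature terms (e_j^2 = -1): (-1)^2 + 5^2 = 26
v^2 = 46 - 26 = 20


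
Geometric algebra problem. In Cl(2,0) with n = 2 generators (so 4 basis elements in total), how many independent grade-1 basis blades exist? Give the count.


Number of grade-k basis blades in Cl(p,q) with n = p + q is C(n, k).
n = 2 + 0 = 2
C(2, 1) = 2! / (1! * 1!)
= 2 / (1 * 1)
= 2


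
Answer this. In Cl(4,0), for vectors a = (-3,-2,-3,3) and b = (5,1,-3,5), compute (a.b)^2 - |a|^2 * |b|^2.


a . b = (-3)*5 + (-2)*1 + (-3)*(-3) + 3*5
= -15 + (-2) + 9 + 15 = 7
|a|^2 = (-3)^2 + (-2)^2 + (-3)^2 + 3^2 = 31
|b|^2 = 5^2 + 1^2 + (-3)^2 + 5^2 = 60
(a.b)^2 = 7^2 = 49
|a|^2 * |b|^2 = 31 * 60 = 1860
Result = 49 - 1860 = -1811


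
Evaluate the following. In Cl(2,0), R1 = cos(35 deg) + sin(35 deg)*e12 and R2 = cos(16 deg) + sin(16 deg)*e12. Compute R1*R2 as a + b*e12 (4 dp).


Same-plane rotors commute and their half-angles add:
R1*R2 = cos(a1 + a2) + sin(a1 + a2)*e12.
a1 + a2 = 35 + 16 = 51 deg
cos(51 deg) = 0.6293
sin(51 deg) = 0.7771
R1*R2 = 0.6293 + 0.7771*e12


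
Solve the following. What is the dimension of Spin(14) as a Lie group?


Spin(n) double-covers SO(n); both have Lie algebra so(n) of dimension n(n-1)/2.
n = 14
n(n-1) = 14 * 13 = 182
dim Spin(14) = 182/2 = 91


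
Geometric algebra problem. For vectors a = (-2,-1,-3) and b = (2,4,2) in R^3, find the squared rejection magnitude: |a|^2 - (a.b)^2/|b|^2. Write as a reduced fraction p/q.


|a|^2 = (-2)^2 + (-1)^2 + (-3)^2 = 14
|b|^2 = 2^2 + 4^2 + 2^2 = 24
a . b = (-2)*2 + (-1)*4 + (-3)*2 = -14
(a.b)^2 = (-14)^2 = 196
|rej|^2 = 14 - 196/24
= (336 - 196)/24
= 140/24
In lowest terms: 35/6


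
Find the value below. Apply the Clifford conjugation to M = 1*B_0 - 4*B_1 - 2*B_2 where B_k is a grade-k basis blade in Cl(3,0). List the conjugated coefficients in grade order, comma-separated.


Clifford conjugate sign for grade k: (-1)^(k(k+1)/2)
Grade 0: (-1)^(0*1/2) = (-1)^0 = 1, coeff 1 -> 1
Grade 1: (-1)^(1*2/2) = (-1)^1 = -1, coeff -4 -> 4
Grade 2: (-1)^(2*3/2) = (-1)^3 = -1, coeff -2 -> 2
Conjugated coefficients: 1, 4, 2


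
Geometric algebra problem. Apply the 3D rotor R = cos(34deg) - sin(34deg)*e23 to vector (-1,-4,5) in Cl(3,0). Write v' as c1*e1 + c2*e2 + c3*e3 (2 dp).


Rotor R = cos(34deg) - sin(34deg)*e23
Rotation angle theta = 2 * 34 = 68 degrees in the e23 plane (e2 -> e3).
The component perpendicular to the plane (e1) is invariant: v'_1 = v1 = -1.00
cos(68deg) = 0.3746, sin(68deg) = 0.9272
v'_2 = v2*cos(theta) - v3*sin(theta) = -4*0.3746 - 5*0.9272 = -6.13
v'_3 = v2*sin(theta) + v3*cos(theta) = -4*0.9272 + 5*0.3746 = -1.84
v' = -1.00*e1 - 6.13*e2 - 1.84*e3


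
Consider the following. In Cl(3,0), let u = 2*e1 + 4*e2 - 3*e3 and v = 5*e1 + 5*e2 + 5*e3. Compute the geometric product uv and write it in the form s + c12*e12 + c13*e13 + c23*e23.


In Cl(3,0): e_i^2 = 1, e_ie_j = -e_je_i for i != j.
Scalar part = u . v = 2*5 + 4*5 + (-3)*5
= 10 + 20 + (-15) = 15
e12 coeff = 2*5 - 4*5 = 10 - 20 = -10
e13 coeff = 2*5 - (-3)*5 = 10 - (-15) = 25
e23 coeff = 4*5 - (-3)*5 = 20 - (-15) = 35
uv = 15 - 10*e12 + 25*e13 + 35*e23


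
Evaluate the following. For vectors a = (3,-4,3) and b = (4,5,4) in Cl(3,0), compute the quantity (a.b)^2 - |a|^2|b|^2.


a . b = 3*4 + (-4)*5 + 3*4
= 12 + (-20) + 12 = 4
|a|^2 = 3^2 + (-4)^2 + 3^2 = 34
|b|^2 = 4^2 + 5^2 + 4^2 = 57
(a.b)^2 = 4^2 = 16
|a|^2 * |b|^2 = 34 * 57 = 1938
Result = 16 - 1938 = -1922


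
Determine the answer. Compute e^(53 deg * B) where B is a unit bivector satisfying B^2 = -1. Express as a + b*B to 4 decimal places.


For a unit bivector B with B^2 = -1, the exponential series gives
e^(theta*B) = cos(theta) + sin(theta)*B (the GA analogue of Euler's formula).
theta = 53 degrees = 0.925025 rad
cos(53 deg) = 0.6018
sin(53 deg) = 0.7986
exp(theta*B) = 0.6018 + 0.7986*B


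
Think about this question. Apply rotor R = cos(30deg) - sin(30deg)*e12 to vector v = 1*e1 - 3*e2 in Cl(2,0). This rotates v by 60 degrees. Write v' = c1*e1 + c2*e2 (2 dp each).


Rotor R = cos(30deg) - sin(30deg)*e12
Rotation angle theta = 2 * 30 = 60 degrees
v' = R*v*~R rotates v by theta.
cos(60deg) = 0.5000, sin(60deg) = 0.8660
v'_1 = 1*cos(60deg) - (-3)*sin(60deg)
= 1*0.5000 - (-3)*0.8660
= 3.10
v'_2 = 1*sin(60deg) + (-3)*cos(60deg)
= 1*0.8660 + (-3)*0.5000
= -0.63
v' = 3.10*e1 - 0.63*e2


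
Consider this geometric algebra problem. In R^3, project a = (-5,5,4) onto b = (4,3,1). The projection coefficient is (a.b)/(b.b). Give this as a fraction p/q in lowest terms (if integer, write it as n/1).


Projection coefficient = (a . b) / (b . b)
a . b = (-5)*4 + 5*3 + 4*1
= -20 + 15 + 4 = -1
b . b = 4^2 + 3^2 + 1^2
= 16 + 9 + 1 = 26
Coefficient = -1/26
In lowest terms: -1/26


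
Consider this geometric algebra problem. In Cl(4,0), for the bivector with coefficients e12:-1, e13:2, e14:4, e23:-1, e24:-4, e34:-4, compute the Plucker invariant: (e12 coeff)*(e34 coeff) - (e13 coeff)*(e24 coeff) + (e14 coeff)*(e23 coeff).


Plucker relation: af - be + cd
a*f = (-1)*(-4) = 4
b*e = 2*(-4) = -8
c*d = 4*(-1) = -4
af - be + cd = 4 - (-8) + (-4)
= 8


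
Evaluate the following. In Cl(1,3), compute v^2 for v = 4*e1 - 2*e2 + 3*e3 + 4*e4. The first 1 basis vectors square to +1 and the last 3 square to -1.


v^2 = sum of c_i^2 * e_i^2
Positive signature terms (e_i^2 = +1): 4^2 = 16
Negative signature terms (e_j^2 = -1): (-2)^2 + 3^2 + 4^2 = 29
v^2 = 16 - 29 = -13


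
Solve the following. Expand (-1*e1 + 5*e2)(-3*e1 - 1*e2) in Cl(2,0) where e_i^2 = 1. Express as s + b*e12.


Expand: (-1*e1 + 5*e2)(-3*e1 - 1*e2)
= (-1)*(-3)*e1e1 + (-1)*(-1)*e1e2 + 5*(-3)*e2e1 + 5*(-1)*e2e2
Using e1^2 = e2^2 = 1, e2e1 = -e1e2:
Scalar part s = (-1)*(-3) + 5*(-1) = 3 + (-5) = -2
Bivector part b = (-1)*(-1) - 5*(-3) = 1 - (-15) = 16
uv = -2 + 16*e12


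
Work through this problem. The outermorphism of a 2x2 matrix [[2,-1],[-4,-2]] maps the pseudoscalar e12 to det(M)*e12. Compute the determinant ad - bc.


The outermorphism of a linear map f sends e1^e2 to f(e1)^f(e2).
f(e1) = 2*e1 - 4*e2
f(e2) = -1*e1 - 2*e2
f(e1) ^ f(e2) = (2*e1 - 4*e2) ^ (-1*e1 - 2*e2)
= 2*(-2)*e12 + (-4)*(-1)*e21
= (-4 - 4)*e12
= -8*e12
Coefficient = -8


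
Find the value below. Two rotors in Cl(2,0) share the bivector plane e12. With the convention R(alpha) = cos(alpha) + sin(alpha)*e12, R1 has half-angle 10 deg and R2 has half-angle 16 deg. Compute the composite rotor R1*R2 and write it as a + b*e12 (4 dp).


Same-plane rotors commute and their half-angles add:
R1*R2 = cos(a1 + a2) + sin(a1 + a2)*e12.
a1 + a2 = 10 + 16 = 26 deg
cos(26 deg) = 0.8988
sin(26 deg) = 0.4384
R1*R2 = 0.8988 + 0.4384*e12


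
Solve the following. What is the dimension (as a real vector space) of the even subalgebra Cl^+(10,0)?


Even subalgebra dimension = 2^(n-1)
n = 10 + 0 = 10
2^(10 - 1) = 2^9 = 512
Verification: sum of C(10,k) for even k = 1 + 45 + 210 + 210 + 45 + 1 = 512
Result = 512


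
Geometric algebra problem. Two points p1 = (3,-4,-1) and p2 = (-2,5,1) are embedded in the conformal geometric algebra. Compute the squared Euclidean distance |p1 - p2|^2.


p1 - p2 = (5, -9, -2)
|p1 - p2|^2 = 5^2 + (-9)^2 + (-2)^2
= 25 + 81 + 4
= 110


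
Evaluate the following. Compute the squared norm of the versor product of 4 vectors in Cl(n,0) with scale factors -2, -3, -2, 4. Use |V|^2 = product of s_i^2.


Each vector v_i has |v_i|^2 = s_i^2
Squared scales: (-2)^2 = 4, (-3)^2 = 9, (-2)^2 = 4, 4^2 = 16
|V|^2 = 4 * 9 * 4 * 16
= 2304


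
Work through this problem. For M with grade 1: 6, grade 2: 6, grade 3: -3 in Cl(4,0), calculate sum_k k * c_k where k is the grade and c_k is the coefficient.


Grade-weighted sum = sum of grade_k * coefficient_k
1*6 = 6
2*6 = 12
3*(-3) = -9
Total = 6 + 12 + (-9) = 9


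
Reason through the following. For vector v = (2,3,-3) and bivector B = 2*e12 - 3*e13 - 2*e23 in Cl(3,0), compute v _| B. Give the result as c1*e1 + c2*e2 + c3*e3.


Left contraction v _| B = <vB>_1 (grade-1 part of the geometric product vB).
Using e1_|e12 = e2, e2_|e12 = -e1, e1_|e13 = e3, e3_|e13 = -e1, e2_|e23 = e3, e3_|e23 = -e2:
e1 coeff: -v2*b12 - v3*b13 = -(3)*(2) - (-3)*(-3) = -15
e2 coeff: v1*b12 - v3*b23 = (2)*(2) - (-3)*(-2) = -2
e3 coeff: v1*b13 + v2*b23 = (2)*(-3) + (3)*(-2) = -12
v _| B = -15*e1 - 2*e2 - 12*e3


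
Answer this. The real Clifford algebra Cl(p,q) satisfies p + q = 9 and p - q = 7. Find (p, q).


We need p + q = 9 and p - q = 7.
Adding: 2p = 9 + 7 = 16, so p = 8.
Then q = 9 - 8 = 1.
(p, q) = (8, 1)


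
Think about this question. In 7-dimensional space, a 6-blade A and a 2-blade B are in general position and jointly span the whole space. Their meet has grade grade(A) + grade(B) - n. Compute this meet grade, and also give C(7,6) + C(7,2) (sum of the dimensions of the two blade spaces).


Meet grade = grade(A) + grade(B) - n
= 6 + 2 - 7 = 1
C(7,6) = 7
C(7,2) = 21
dim_A + dim_B = 7 + 21 = 28


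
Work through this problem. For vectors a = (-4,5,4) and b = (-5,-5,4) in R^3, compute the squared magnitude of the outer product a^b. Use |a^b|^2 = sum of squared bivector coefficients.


a wedge b = (a1*b2 - a2*b1)*e12 + (a1*b3 - a3*b1)*e13 + (a2*b3 - a3*b2)*e23
e12 coeff: (-4)*(-5) - 5*(-5) = 20 - (-25) = 45
e13 coeff: (-4)*4 - 4*(-5) = -16 - (-20) = 4
e23 coeff: 5*4 - 4*(-5) = 20 - (-20) = 40
|a wedge b|^2 = 45^2 + 4^2 + 40^2
= 2025 + 16 + 1600
= 3641


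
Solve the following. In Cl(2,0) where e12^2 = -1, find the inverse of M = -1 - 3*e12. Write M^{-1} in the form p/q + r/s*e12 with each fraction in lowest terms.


M = -1 - 3*e12, where e12^2 = -1.
Since M commutes with its reverse ~M = a - b*e12, M * ~M = a^2 - b^2*e12^2 = a^2 + b^2.
So M^{-1} = ~M / (a^2 + b^2) = (a - b*e12)/(a^2 + b^2).
a^2 + b^2 = 1 + 9 = 10
Scalar part = -1/10 = -1/10
Bivector coeff = 3/10 = 3/10
M^{-1} = -1/10 + 3/10*e12


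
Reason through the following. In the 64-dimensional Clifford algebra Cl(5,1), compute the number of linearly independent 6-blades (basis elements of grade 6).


Number of grade-k basis blades in Cl(p,q) with n = p + q is C(n, k).
n = 5 + 1 = 6
C(6, 6) = 6! / (6! * 0!)
= 720 / (720 * 1)
= 1


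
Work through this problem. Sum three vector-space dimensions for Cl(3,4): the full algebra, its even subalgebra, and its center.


n = 3 + 4 = 7
Total dim = 2^7 = 128
Even subalgebra dim = 2^6 = 64
n is odd, so center dim = 2
Sum = 128 + 64 + 2 = 194


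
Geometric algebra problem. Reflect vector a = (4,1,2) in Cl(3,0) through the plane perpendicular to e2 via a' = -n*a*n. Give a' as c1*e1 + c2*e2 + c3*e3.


Reflection formula: a' = -n*a*n, with n = e2 (unit vector, n^2 = 1).
For reflection through hyperplane perp to e2:
The component along e2 flips sign, others stay.
a = (4, 1, 2)
a' = (4, -1, 2)
a' = 4*e1 - 1*e2 + 2*e3


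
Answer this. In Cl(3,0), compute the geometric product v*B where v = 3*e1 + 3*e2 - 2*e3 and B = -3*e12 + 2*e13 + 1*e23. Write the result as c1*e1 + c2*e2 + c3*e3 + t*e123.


vB has grade-1 (vector) and grade-3 (trivector) parts: vB = (v _| B) + (v ^ B).
Vector part <vB>_1:
  e1: -v2*b12 - v3*b13 = -(3)*(-3) - (-2)*(2) = 13
  e2: v1*b12 - v3*b23 = (3)*(-3) - (-2)*(1) = -7
  e3: v1*b13 + v2*b23 = (3)*(2) + (3)*(1) = 9
Trivector part <vB>_3:
  e123: v1*b23 - v2*b13 + v3*b12 = (3)*(1) - (3)*(2) + (-2)*(-3) = 3
vB = 13*e1 - 7*e2 + 9*e3 + 3*e123


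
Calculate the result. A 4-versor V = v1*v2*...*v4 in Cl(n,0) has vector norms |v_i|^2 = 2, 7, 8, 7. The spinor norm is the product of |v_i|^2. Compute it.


Spinor norm N(V) = |v1|^2 * |v2|^2 * ... * |v4|^2
= 2 * 7 * 8 * 7
Running product: 2, 14, 112, 784
N(V) = 784


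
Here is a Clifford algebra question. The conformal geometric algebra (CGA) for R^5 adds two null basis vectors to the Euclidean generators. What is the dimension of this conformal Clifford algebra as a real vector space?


The conformal model of R^5 uses Cl(6,1): the 5 Euclidean generators plus two extra orthogonal generators e+ (e+^2 = +1) and e- (e-^2 = -1), from which the null vectors e0, einf are built.
Number of generators m = 5 + 2 = 7.
dim Cl(p,q) = 2^m = 2^7 = 128


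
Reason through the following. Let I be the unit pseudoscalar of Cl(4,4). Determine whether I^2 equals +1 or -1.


The pseudoscalar I = e1...e_n (product of all n generators) of Cl(p,q) satisfies I^2 = (-1)^(q + n(n-1)/2).
p = 4, q = 4, n = p + q = 8
n(n-1)/2 = 8 * 7 / 2 = 28
Exponent = q + n(n-1)/2 = 4 + 28 = 32
I^2 = (-1)^32 = +1


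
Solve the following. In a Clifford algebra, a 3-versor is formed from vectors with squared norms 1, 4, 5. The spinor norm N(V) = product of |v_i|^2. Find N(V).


Spinor norm N(V) = |v1|^2 * |v2|^2 * ... * |v3|^2
= 1 * 4 * 5
Running product: 1, 4, 20
N(V) = 20


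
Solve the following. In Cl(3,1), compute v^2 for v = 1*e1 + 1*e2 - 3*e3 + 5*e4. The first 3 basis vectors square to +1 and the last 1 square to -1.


v^2 = sum of c_i^2 * e_i^2
Positive signature terms (e_i^2 = +1): 1^2 + 1^2 + (-3)^2 = 11
Negative signature terms (e_j^2 = -1): 5^2 = 25
v^2 = 11 - 25 = -14


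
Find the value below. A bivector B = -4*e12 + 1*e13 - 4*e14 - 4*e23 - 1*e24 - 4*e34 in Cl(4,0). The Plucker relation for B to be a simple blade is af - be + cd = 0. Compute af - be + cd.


Plucker relation: af - be + cd
a*f = (-4)*(-4) = 16
b*e = 1*(-1) = -1
c*d = (-4)*(-4) = 16
af - be + cd = 16 - (-1) + 16
= 33


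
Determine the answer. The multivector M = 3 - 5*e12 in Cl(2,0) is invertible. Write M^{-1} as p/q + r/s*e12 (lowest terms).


M = 3 - 5*e12, where e12^2 = -1.
Since M commutes with its reverse ~M = a - b*e12, M * ~M = a^2 - b^2*e12^2 = a^2 + b^2.
So M^{-1} = ~M / (a^2 + b^2) = (a - b*e12)/(a^2 + b^2).
a^2 + b^2 = 9 + 25 = 34
Scalar part = 3/34 = 3/34
Bivector coeff = 5/34 = 5/34
M^{-1} = 3/34 + 5/34*e12


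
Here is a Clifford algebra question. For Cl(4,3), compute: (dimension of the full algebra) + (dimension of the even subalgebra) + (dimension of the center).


n = 4 + 3 = 7
Total dim = 2^7 = 128
Even subalgebra dim = 2^6 = 64
n is odd, so center dim = 2
Sum = 128 + 64 + 2 = 194


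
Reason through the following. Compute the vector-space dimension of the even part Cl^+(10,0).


Even subalgebra dimension = 2^(n-1)
n = 10 + 0 = 10
2^(10 - 1) = 2^9 = 512
Verification: sum of C(10,k) for even k = 1 + 45 + 210 + 210 + 45 + 1 = 512
Result = 512


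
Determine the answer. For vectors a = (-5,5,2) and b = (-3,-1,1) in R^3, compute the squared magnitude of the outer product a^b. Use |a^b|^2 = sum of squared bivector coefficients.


a wedge b = (a1*b2 - a2*b1)*e12 + (a1*b3 - a3*b1)*e13 + (a2*b3 - a3*b2)*e23
e12 coeff: (-5)*(-1) - 5*(-3) = 5 - (-15) = 20
e13 coeff: (-5)*1 - 2*(-3) = -5 - (-6) = 1
e23 coeff: 5*1 - 2*(-1) = 5 - (-2) = 7
|a wedge b|^2 = 20^2 + 1^2 + 7^2
= 400 + 1 + 49
= 450


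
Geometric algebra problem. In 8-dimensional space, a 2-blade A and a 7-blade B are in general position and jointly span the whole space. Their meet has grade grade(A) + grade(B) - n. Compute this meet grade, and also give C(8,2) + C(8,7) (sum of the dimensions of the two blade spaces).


Meet grade = grade(A) + grade(B) - n
= 2 + 7 - 8 = 1
C(8,2) = 28
C(8,7) = 8
dim_A + dim_B = 28 + 8 = 36


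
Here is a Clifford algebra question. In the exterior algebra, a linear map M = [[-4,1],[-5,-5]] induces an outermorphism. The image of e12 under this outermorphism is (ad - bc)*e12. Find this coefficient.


The outermorphism of a linear map f sends e1^e2 to f(e1)^f(e2).
f(e1) = -4*e1 - 5*e2
f(e2) = 1*e1 - 5*e2
f(e1) ^ f(e2) = (-4*e1 - 5*e2) ^ (1*e1 - 5*e2)
= (-4)*(-5)*e12 + (-5)*1*e21
= (20 - (-5))*e12
= 25*e12
Coefficient = 25


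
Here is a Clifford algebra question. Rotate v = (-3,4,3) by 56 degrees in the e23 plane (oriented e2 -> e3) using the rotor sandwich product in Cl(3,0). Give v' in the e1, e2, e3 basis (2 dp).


Rotor R = cos(28deg) - sin(28deg)*e23
Rotation angle theta = 2 * 28 = 56 degrees in the e23 plane (e2 -> e3).
The component perpendicular to the plane (e1) is invariant: v'_1 = v1 = -3.00
cos(56deg) = 0.5592, sin(56deg) = 0.8290
v'_2 = v2*cos(theta) - v3*sin(theta) = 4*0.5592 - 3*0.8290 = -0.25
v'_3 = v2*sin(theta) + v3*cos(theta) = 4*0.8290 + 3*0.5592 = 4.99
v' = -3.00*e1 - 0.25*e2 + 4.99*e3


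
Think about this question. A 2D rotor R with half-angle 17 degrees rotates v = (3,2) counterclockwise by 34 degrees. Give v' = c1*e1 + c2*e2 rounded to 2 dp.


Rotor R = cos(17deg) - sin(17deg)*e12
Rotation angle theta = 2 * 17 = 34 degrees
v' = R*v*~R rotates v by theta.
cos(34deg) = 0.8290, sin(34deg) = 0.5592
v'_1 = 3*cos(34deg) - 2*sin(34deg)
= 3*0.8290 - 2*0.5592
= 1.37
v'_2 = 3*sin(34deg) + 2*cos(34deg)
= 3*0.5592 + 2*0.8290
= 3.34
v' = 1.37*e1 + 3.34*e2


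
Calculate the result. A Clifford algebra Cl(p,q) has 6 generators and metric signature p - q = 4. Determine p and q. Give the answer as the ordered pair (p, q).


We need p + q = 6 and p - q = 4.
Adding: 2p = 6 + 4 = 10, so p = 5.
Then q = 6 - 5 = 1.
(p, q) = (5, 1)


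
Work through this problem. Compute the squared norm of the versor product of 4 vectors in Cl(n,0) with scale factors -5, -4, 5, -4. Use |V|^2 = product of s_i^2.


Each vector v_i has |v_i|^2 = s_i^2
Squared scales: (-5)^2 = 25, (-4)^2 = 16, 5^2 = 25, (-4)^2 = 16
|V|^2 = 25 * 16 * 25 * 16
= 160000


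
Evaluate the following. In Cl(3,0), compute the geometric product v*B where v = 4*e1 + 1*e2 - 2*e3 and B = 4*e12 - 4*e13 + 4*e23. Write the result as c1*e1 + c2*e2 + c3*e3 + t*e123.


vB has grade-1 (vector) and grade-3 (trivector) parts: vB = (v _| B) + (v ^ B).
Vector part <vB>_1:
  e1: -v2*b12 - v3*b13 = -(1)*(4) - (-2)*(-4) = -12
  e2: v1*b12 - v3*b23 = (4)*(4) - (-2)*(4) = 24
  e3: v1*b13 + v2*b23 = (4)*(-4) + (1)*(4) = -12
Trivector part <vB>_3:
  e123: v1*b23 - v2*b13 + v3*b12 = (4)*(4) - (1)*(-4) + (-2)*(4) = 12
vB = -12*e1 + 24*e2 - 12*e3 + 12*e123


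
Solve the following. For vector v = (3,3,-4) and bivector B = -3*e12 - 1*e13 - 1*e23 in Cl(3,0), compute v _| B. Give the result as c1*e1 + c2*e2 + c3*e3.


Left contraction v _| B = <vB>_1 (grade-1 part of the geometric product vB).
Using e1_|e12 = e2, e2_|e12 = -e1, e1_|e13 = e3, e3_|e13 = -e1, e2_|e23 = e3, e3_|e23 = -e2:
e1 coeff: -v2*b12 - v3*b13 = -(3)*(-3) - (-4)*(-1) = 5
e2 coeff: v1*b12 - v3*b23 = (3)*(-3) - (-4)*(-1) = -13
e3 coeff: v1*b13 + v2*b23 = (3)*(-1) + (3)*(-1) = -6
v _| B = 5*e1 - 13*e2 - 6*e3


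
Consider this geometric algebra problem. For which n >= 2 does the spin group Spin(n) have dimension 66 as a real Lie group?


dim Spin(n) = dim so(n) = n(n-1)/2.
Solve n(n-1)/2 = 66, i.e. n^2 - n - 132 = 0.
Discriminant = 1 + 8*66 = 529
n = (1 + sqrt(529))/2 = (1 + 23)/2 = 12


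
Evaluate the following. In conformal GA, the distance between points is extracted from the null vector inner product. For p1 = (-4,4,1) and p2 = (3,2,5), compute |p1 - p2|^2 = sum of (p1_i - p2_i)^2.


p1 - p2 = (-7, 2, -4)
|p1 - p2|^2 = (-7)^2 + 2^2 + (-4)^2
= 49 + 4 + 16
= 69


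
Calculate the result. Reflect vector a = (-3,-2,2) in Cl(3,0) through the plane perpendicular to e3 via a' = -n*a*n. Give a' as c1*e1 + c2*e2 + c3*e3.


Reflection formula: a' = -n*a*n, with n = e3 (unit vector, n^2 = 1).
For reflection through hyperplane perp to e3:
The component along e3 flips sign, others stay.
a = (-3, -2, 2)
a' = (-3, -2, -2)
a' = -3*e1 - 2*e2 - 2*e3


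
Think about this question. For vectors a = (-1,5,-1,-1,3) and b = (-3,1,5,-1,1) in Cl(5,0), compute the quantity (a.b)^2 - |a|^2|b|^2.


a . b = (-1)*(-3) + 5*1 + (-1)*5 + (-1)*(-1) + 3*1
= 3 + 5 + (-5) + 1 + 3 = 7
|a|^2 = (-1)^2 + 5^2 + (-1)^2 + (-1)^2 + 3^2 = 37
|b|^2 = (-3)^2 + 1^2 + 5^2 + (-1)^2 + 1^2 = 37
(a.b)^2 = 7^2 = 49
|a|^2 * |b|^2 = 37 * 37 = 1369
Result = 49 - 1369 = -1320


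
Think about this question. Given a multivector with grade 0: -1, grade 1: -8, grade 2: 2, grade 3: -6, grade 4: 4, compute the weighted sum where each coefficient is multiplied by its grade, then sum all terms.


Grade-weighted sum = sum of grade_k * coefficient_k
0*(-1) = 0
1*(-8) = -8
2*2 = 4
3*(-6) = -18
4*4 = 16
Total = 0 + (-8) + 4 + (-18) + 16 = -6


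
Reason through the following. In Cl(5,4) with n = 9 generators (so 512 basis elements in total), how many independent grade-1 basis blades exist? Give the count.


Number of grade-k basis blades in Cl(p,q) with n = p + q is C(n, k).
n = 5 + 4 = 9
C(9, 1) = 9! / (1! * 8!)
= 362880 / (1 * 40320)
= 9


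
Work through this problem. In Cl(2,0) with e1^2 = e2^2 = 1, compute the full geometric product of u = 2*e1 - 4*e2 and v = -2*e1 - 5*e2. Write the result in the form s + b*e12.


Expand: (2*e1 - 4*e2)(-2*e1 - 5*e2)
= 2*(-2)*e1e1 + 2*(-5)*e1e2 + (-4)*(-2)*e2e1 + (-4)*(-5)*e2e2
Using e1^2 = e2^2 = 1, e2e1 = -e1e2:
Scalar part s = 2*(-2) + (-4)*(-5) = -4 + 20 = 16
Bivector part b = 2*(-5) - (-4)*(-2) = -10 - 8 = -18
uv = 16 - 18*e12


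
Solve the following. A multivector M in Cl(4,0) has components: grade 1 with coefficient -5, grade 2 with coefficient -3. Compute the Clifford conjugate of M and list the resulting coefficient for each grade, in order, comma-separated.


Clifford conjugate sign for grade k: (-1)^(k(k+1)/2)
Grade 1: (-1)^(1*2/2) = (-1)^1 = -1, coeff -5 -> 5
Grade 2: (-1)^(2*3/2) = (-1)^3 = -1, coeff -3 -> 3
Conjugated coefficients: 5, 3


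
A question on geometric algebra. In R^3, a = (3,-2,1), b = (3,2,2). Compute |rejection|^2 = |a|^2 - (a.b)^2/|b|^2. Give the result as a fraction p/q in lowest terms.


|a|^2 = 3^2 + (-2)^2 + 1^2 = 14
|b|^2 = 3^2 + 2^2 + 2^2 = 17
a . b = 3*3 + (-2)*2 + 1*2 = 7
(a.b)^2 = 7^2 = 49
|rej|^2 = 14 - 49/17
= (238 - 49)/17
= 189/17
In lowest terms: 189/17


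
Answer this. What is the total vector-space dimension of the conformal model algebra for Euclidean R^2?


The conformal model of R^2 uses Cl(3,1): the 2 Euclidean generators plus two extra orthogonal generators e+ (e+^2 = +1) and e- (e-^2 = -1), from which the null vectors e0, einf are built.
Number of generators m = 2 + 2 = 4.
dim Cl(p,q) = 2^m = 2^4 = 16


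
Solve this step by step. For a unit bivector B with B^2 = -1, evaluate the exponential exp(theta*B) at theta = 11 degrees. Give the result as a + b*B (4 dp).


For a unit bivector B with B^2 = -1, the exponential series gives
e^(theta*B) = cos(theta) + sin(theta)*B (the GA analogue of Euler's formula).
theta = 11 degrees = 0.191986 rad
cos(11 deg) = 0.9816
sin(11 deg) = 0.1908
exp(theta*B) = 0.9816 + 0.1908*B


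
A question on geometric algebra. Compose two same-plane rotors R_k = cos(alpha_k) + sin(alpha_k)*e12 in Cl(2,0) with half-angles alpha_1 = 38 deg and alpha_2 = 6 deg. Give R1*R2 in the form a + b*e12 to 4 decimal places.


Same-plane rotors commute and their half-angles add:
R1*R2 = cos(a1 + a2) + sin(a1 + a2)*e12.
a1 + a2 = 38 + 6 = 44 deg
cos(44 deg) = 0.7193
sin(44 deg) = 0.6947
R1*R2 = 0.7193 + 0.6947*e12


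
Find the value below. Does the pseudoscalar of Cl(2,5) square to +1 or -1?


The pseudoscalar I = e1...e_n (product of all n generators) of Cl(p,q) satisfies I^2 = (-1)^(q + n(n-1)/2).
p = 2, q = 5, n = p + q = 7
n(n-1)/2 = 7 * 6 / 2 = 21
Exponent = q + n(n-1)/2 = 5 + 21 = 26
I^2 = (-1)^26 = +1


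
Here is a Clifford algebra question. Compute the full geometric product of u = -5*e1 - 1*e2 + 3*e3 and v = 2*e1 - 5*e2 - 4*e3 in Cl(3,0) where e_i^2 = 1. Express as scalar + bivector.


In Cl(3,0): e_i^2 = 1, e_ie_j = -e_je_i for i != j.
Scalar part = u . v = (-5)*2 + (-1)*(-5) + 3*(-4)
= -10 + 5 + (-12) = -17
e12 coeff = (-5)*(-5) - (-1)*2 = 25 - (-2) = 27
e13 coeff = (-5)*(-4) - 3*2 = 20 - 6 = 14
e23 coeff = (-1)*(-4) - 3*(-5) = 4 - (-15) = 19
uv = -17 + 27*e12 + 14*e13 + 19*e23


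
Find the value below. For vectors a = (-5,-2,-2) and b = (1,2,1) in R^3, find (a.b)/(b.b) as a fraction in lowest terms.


Projection coefficient = (a . b) / (b . b)
a . b = (-5)*1 + (-2)*2 + (-2)*1
= -5 + (-4) + (-2) = -11
b . b = 1^2 + 2^2 + 1^2
= 1 + 4 + 1 = 6
Coefficient = -11/6
In lowest terms: -11/6


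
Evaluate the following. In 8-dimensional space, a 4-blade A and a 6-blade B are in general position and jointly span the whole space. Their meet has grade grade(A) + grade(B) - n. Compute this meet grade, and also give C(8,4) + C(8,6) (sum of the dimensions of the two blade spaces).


Meet grade = grade(A) + grade(B) - n
= 4 + 6 - 8 = 2
C(8,4) = 70
C(8,6) = 28
dim_A + dim_B = 70 + 28 = 98


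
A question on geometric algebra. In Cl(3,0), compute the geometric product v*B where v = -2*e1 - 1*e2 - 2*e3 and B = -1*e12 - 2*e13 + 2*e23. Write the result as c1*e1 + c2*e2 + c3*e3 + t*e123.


vB has grade-1 (vector) and grade-3 (trivector) parts: vB = (v _| B) + (v ^ B).
Vector part <vB>_1:
  e1: -v2*b12 - v3*b13 = -(-1)*(-1) - (-2)*(-2) = -5
  e2: v1*b12 - v3*b23 = (-2)*(-1) - (-2)*(2) = 6
  e3: v1*b13 + v2*b23 = (-2)*(-2) + (-1)*(2) = 2
Trivector part <vB>_3:
  e123: v1*b23 - v2*b13 + v3*b12 = (-2)*(2) - (-1)*(-2) + (-2)*(-1) = -4
vB = -5*e1 + 6*e2 + 2*e3 - 4*e123


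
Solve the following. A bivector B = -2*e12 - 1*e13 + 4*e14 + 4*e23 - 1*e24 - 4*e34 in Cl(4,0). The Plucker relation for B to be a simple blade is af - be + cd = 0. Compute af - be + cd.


Plucker relation: af - be + cd
a*f = (-2)*(-4) = 8
b*e = (-1)*(-1) = 1
c*d = 4*4 = 16
af - be + cd = 8 - 1 + 16
= 23


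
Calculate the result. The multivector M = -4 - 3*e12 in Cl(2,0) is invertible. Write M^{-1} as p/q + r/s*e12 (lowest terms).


M = -4 - 3*e12, where e12^2 = -1.
Since M commutes with its reverse ~M = a - b*e12, M * ~M = a^2 - b^2*e12^2 = a^2 + b^2.
So M^{-1} = ~M / (a^2 + b^2) = (a - b*e12)/(a^2 + b^2).
a^2 + b^2 = 16 + 9 = 25
Scalar part = -4/25 = -4/25
Bivector coeff = 3/25 = 3/25
M^{-1} = -4/25 + 3/25*e12


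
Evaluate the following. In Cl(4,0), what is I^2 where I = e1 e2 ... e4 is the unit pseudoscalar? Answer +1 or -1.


The pseudoscalar I = e1...e_n (product of all n generators) of Cl(p,q) satisfies I^2 = (-1)^(q + n(n-1)/2).
p = 4, q = 0, n = p + q = 4
n(n-1)/2 = 4 * 3 / 2 = 6
Exponent = q + n(n-1)/2 = 0 + 6 = 6
I^2 = (-1)^6 = +1


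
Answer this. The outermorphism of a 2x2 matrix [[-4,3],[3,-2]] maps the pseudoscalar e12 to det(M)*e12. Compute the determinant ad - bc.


The outermorphism of a linear map f sends e1^e2 to f(e1)^f(e2).
f(e1) = -4*e1 + 3*e2
f(e2) = 3*e1 - 2*e2
f(e1) ^ f(e2) = (-4*e1 + 3*e2) ^ (3*e1 - 2*e2)
= (-4)*(-2)*e12 + 3*3*e21
= (8 - 9)*e12
= -1*e12
Coefficient = -1


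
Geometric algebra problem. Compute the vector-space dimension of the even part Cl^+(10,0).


Even subalgebra dimension = 2^(n-1)
n = 10 + 0 = 10
2^(10 - 1) = 2^9 = 512
Verification: sum of C(10,k) for even k = 1 + 45 + 210 + 210 + 45 + 1 = 512
Result = 512


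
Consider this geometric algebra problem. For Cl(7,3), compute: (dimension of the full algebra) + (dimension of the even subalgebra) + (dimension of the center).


n = 7 + 3 = 10
Total dim = 2^10 = 1024
Even subalgebra dim = 2^9 = 512
n is even, so center dim = 1
Sum = 1024 + 512 + 1 = 1537


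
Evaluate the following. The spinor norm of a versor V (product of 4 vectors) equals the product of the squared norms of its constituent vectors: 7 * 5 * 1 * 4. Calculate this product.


Spinor norm N(V) = |v1|^2 * |v2|^2 * ... * |v4|^2
= 7 * 5 * 1 * 4
Running product: 7, 35, 35, 140
N(V) = 140


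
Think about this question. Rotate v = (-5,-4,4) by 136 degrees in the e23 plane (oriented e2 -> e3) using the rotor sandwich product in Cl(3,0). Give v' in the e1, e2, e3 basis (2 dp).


Rotor R = cos(68deg) - sin(68deg)*e23
Rotation angle theta = 2 * 68 = 136 degrees in the e23 plane (e2 -> e3).
The component perpendicular to the plane (e1) is invariant: v'_1 = v1 = -5.00
cos(136deg) = -0.7193, sin(136deg) = 0.6947
v'_2 = v2*cos(theta) - v3*sin(theta) = -4*(-0.7193) - 4*0.6947 = 0.10
v'_3 = v2*sin(theta) + v3*cos(theta) = -4*0.6947 + 4*(-0.7193) = -5.66
v' = -5.00*e1 + 0.10*e2 - 5.66*e3


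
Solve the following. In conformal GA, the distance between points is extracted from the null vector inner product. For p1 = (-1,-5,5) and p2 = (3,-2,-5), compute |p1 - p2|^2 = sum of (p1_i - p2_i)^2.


p1 - p2 = (-4, -3, 10)
|p1 - p2|^2 = (-4)^2 + (-3)^2 + 10^2
= 16 + 9 + 100
= 125


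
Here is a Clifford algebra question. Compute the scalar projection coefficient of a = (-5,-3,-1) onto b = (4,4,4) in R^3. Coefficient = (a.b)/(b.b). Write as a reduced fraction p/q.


Projection coefficient = (a . b) / (b . b)
a . b = (-5)*4 + (-3)*4 + (-1)*4
= -20 + (-12) + (-4) = -36
b . b = 4^2 + 4^2 + 4^2
= 16 + 16 + 16 = 48
Coefficient = -36/48
In lowest terms: -3/4


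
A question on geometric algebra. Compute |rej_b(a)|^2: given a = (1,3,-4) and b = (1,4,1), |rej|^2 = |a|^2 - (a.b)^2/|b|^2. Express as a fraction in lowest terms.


|a|^2 = 1^2 + 3^2 + (-4)^2 = 26
|b|^2 = 1^2 + 4^2 + 1^2 = 18
a . b = 1*1 + 3*4 + (-4)*1 = 9
(a.b)^2 = 9^2 = 81
|rej|^2 = 26 - 81/18
= (468 - 81)/18
= 387/18
In lowest terms: 43/2


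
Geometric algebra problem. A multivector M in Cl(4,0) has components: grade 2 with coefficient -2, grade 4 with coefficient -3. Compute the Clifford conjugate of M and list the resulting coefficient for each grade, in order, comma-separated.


Clifford conjugate sign for grade k: (-1)^(k(k+1)/2)
Grade 2: (-1)^(2*3/2) = (-1)^3 = -1, coeff -2 -> 2
Grade 4: (-1)^(4*5/2) = (-1)^10 = 1, coeff -3 -> -3
Conjugated coefficients: 2, -3


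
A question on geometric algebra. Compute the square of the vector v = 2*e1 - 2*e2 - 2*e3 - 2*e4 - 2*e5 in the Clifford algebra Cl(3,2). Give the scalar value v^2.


v^2 = sum of c_i^2 * e_i^2
Positive signature terms (e_i^2 = +1): 2^2 + (-2)^2 + (-2)^2 = 12
Negative signature terms (e_j^2 = -1): (-2)^2 + (-2)^2 = 8
v^2 = 12 - 8 = 4


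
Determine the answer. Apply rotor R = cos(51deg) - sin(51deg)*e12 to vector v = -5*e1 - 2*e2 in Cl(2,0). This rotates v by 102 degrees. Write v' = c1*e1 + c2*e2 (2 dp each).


Rotor R = cos(51deg) - sin(51deg)*e12
Rotation angle theta = 2 * 51 = 102 degrees
v' = R*v*~R rotates v by theta.
cos(102deg) = -0.2079, sin(102deg) = 0.9781
v'_1 = -5*cos(102deg) - (-2)*sin(102deg)
= -5*(-0.2079) - (-2)*0.9781
= 3.00
v'_2 = -5*sin(102deg) + (-2)*cos(102deg)
= -5*0.9781 + (-2)*(-0.2079)
= -4.47
v' = 3.00*e1 - 4.47*e2


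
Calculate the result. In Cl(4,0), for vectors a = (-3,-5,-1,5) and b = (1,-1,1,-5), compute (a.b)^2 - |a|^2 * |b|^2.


a . b = (-3)*1 + (-5)*(-1) + (-1)*1 + 5*(-5)
= -3 + 5 + (-1) + (-25) = -24
|a|^2 = (-3)^2 + (-5)^2 + (-1)^2 + 5^2 = 60
|b|^2 = 1^2 + (-1)^2 + 1^2 + (-5)^2 = 28
(a.b)^2 = (-24)^2 = 576
|a|^2 * |b|^2 = 60 * 28 = 1680
Result = 576 - 1680 = -1104


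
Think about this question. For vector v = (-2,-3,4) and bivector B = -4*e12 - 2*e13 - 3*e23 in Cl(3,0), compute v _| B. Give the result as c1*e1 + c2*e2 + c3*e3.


Left contraction v _| B = <vB>_1 (grade-1 part of the geometric product vB).
Using e1_|e12 = e2, e2_|e12 = -e1, e1_|e13 = e3, e3_|e13 = -e1, e2_|e23 = e3, e3_|e23 = -e2:
e1 coeff: -v2*b12 - v3*b13 = -(-3)*(-4) - (4)*(-2) = -4
e2 coeff: v1*b12 - v3*b23 = (-2)*(-4) - (4)*(-3) = 20
e3 coeff: v1*b13 + v2*b23 = (-2)*(-2) + (-3)*(-3) = 13
v _| B = -4*e1 + 20*e2 + 13*e3


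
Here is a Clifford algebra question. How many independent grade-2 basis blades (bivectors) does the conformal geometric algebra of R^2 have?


The conformal model of R^2 uses Cl(3,1) with m = 2 + 2 = 4 generators.
Number of grade-2 blades = C(m, 2) = C(4, 2)
= 4*3/2 = 6


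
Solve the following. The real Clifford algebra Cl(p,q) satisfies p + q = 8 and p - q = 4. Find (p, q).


We need p + q = 8 and p - q = 4.
Adding: 2p = 8 + 4 = 12, so p = 6.
Then q = 8 - 6 = 2.
(p, q) = (6, 2)


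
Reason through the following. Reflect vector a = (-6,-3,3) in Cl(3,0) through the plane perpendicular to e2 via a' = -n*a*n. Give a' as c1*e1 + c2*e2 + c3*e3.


Reflection formula: a' = -n*a*n, with n = e2 (unit vector, n^2 = 1).
For reflection through hyperplane perp to e2:
The component along e2 flips sign, others stay.
a = (-6, -3, 3)
a' = (-6, 3, 3)
a' = -6*e1 + 3*e2 + 3*e3


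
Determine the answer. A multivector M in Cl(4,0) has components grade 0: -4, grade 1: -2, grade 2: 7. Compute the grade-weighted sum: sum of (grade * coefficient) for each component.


Grade-weighted sum = sum of grade_k * coefficient_k
0*(-4) = 0
1*(-2) = -2
2*7 = 14
Total = 0 + (-2) + 14 = 12


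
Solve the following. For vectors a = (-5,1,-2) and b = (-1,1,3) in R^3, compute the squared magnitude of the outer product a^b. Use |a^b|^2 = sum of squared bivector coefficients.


a wedge b = (a1*b2 - a2*b1)*e12 + (a1*b3 - a3*b1)*e13 + (a2*b3 - a3*b2)*e23
e12 coeff: (-5)*1 - 1*(-1) = -5 - (-1) = -4
e13 coeff: (-5)*3 - (-2)*(-1) = -15 - 2 = -17
e23 coeff: 1*3 - (-2)*1 = 3 - (-2) = 5
|a wedge b|^2 = (-4)^2 + (-17)^2 + 5^2
= 16 + 289 + 25
= 330


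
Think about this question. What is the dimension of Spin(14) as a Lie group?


Spin(n) double-covers SO(n); both have Lie algebra so(n) of dimension n(n-1)/2.
n = 14
n(n-1) = 14 * 13 = 182
dim Spin(14) = 182/2 = 91


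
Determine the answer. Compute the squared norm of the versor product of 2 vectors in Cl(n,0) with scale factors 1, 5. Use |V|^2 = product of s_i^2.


Each vector v_i has |v_i|^2 = s_i^2
Squared scales: 1^2 = 1, 5^2 = 25
|V|^2 = 1 * 25
= 25


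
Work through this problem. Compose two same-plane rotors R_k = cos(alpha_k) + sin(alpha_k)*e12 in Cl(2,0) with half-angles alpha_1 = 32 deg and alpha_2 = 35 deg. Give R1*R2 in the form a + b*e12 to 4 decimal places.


Same-plane rotors commute and their half-angles add:
R1*R2 = cos(a1 + a2) + sin(a1 + a2)*e12.
a1 + a2 = 32 + 35 = 67 deg
cos(67 deg) = 0.3907
sin(67 deg) = 0.9205
R1*R2 = 0.3907 + 0.9205*e12


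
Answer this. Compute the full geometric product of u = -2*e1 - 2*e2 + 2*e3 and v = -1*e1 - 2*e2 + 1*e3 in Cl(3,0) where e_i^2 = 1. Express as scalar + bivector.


In Cl(3,0): e_i^2 = 1, e_ie_j = -e_je_i for i != j.
Scalar part = u . v = (-2)*(-1) + (-2)*(-2) + 2*1
= 2 + 4 + 2 = 8
e12 coeff = (-2)*(-2) - (-2)*(-1) = 4 - 2 = 2
e13 coeff = (-2)*1 - 2*(-1) = -2 - (-2) = 0
e23 coeff = (-2)*1 - 2*(-2) = -2 - (-4) = 2
uv = 8 + 2*e12 + 0*e13 + 2*e23


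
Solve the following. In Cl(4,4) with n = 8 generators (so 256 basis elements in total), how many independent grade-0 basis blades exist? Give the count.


Number of grade-k basis blades in Cl(p,q) with n = p + q is C(n, k).
n = 4 + 4 = 8
C(8, 0) = 8! / (0! * 8!)
= 40320 / (1 * 40320)
= 1


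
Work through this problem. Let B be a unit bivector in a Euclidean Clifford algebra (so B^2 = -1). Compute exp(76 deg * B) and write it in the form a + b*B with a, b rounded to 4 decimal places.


For a unit bivector B with B^2 = -1, the exponential series gives
e^(theta*B) = cos(theta) + sin(theta)*B (the GA analogue of Euler's formula).
theta = 76 degrees = 1.32645 rad
cos(76 deg) = 0.2419
sin(76 deg) = 0.9703
exp(theta*B) = 0.2419 + 0.9703*B


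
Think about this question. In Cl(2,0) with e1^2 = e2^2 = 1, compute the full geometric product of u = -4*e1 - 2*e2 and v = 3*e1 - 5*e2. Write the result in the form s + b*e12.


Expand: (-4*e1 - 2*e2)(3*e1 - 5*e2)
= (-4)*3*e1e1 + (-4)*(-5)*e1e2 + (-2)*3*e2e1 + (-2)*(-5)*e2e2
Using e1^2 = e2^2 = 1, e2e1 = -e1e2:
Scalar part s = (-4)*3 + (-2)*(-5) = -12 + 10 = -2
Bivector part b = (-4)*(-5) - (-2)*3 = 20 - (-6) = 26
uv = -2 + 26*e12


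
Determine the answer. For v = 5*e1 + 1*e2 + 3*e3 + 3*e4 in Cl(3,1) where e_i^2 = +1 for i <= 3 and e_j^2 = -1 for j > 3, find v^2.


v^2 = sum of c_i^2 * e_i^2
Positive signature terms (e_i^2 = +1): 5^2 + 1^2 + 3^2 = 35
Negative signature terms (e_j^2 = -1): 3^2 = 9
v^2 = 35 - 9 = 26


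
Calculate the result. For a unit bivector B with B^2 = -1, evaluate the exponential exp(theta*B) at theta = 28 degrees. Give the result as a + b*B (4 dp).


For a unit bivector B with B^2 = -1, the exponential series gives
e^(theta*B) = cos(theta) + sin(theta)*B (the GA analogue of Euler's formula).
theta = 28 degrees = 0.488692 rad
cos(28 deg) = 0.8829
sin(28 deg) = 0.4695
exp(theta*B) = 0.8829 + 0.4695*B


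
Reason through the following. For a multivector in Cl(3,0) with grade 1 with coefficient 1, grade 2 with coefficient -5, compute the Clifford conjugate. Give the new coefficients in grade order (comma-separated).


Clifford conjugate sign for grade k: (-1)^(k(k+1)/2)
Grade 1: (-1)^(1*2/2) = (-1)^1 = -1, coeff 1 -> -1
Grade 2: (-1)^(2*3/2) = (-1)^3 = -1, coeff -5 -> 5
Conjugated coefficients: -1, 5


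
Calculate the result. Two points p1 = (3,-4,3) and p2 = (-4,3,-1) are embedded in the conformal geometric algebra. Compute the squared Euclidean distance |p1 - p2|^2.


p1 - p2 = (7, -7, 4)
|p1 - p2|^2 = 7^2 + (-7)^2 + 4^2
= 49 + 49 + 16
= 114


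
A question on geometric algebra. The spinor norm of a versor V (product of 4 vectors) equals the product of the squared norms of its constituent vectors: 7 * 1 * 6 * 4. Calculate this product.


Spinor norm N(V) = |v1|^2 * |v2|^2 * ... * |v4|^2
= 7 * 1 * 6 * 4
Running product: 7, 7, 42, 168
N(V) = 168


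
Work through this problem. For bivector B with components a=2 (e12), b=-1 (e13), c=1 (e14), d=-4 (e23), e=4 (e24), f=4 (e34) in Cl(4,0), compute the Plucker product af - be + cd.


Plucker relation: af - be + cd
a*f = 2*4 = 8
b*e = (-1)*4 = -4
c*d = 1*(-4) = -4
af - be + cd = 8 - (-4) + (-4)
= 8


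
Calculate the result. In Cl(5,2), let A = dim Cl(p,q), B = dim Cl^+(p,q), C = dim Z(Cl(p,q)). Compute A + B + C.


n = 5 + 2 = 7
Total dim = 2^7 = 128
Even subalgebra dim = 2^6 = 64
n is odd, so center dim = 2
Sum = 128 + 64 + 2 = 194
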